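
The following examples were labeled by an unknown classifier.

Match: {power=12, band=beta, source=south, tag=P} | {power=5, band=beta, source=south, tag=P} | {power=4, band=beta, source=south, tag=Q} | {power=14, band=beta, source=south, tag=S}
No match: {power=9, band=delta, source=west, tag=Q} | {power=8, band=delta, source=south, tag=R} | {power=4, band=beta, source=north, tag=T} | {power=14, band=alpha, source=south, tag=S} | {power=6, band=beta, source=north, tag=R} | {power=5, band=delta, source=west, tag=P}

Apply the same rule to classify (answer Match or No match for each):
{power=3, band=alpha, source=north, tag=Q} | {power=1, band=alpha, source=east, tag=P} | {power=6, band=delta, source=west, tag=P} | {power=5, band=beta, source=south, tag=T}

Rule: source is south AND band is beta. This holds for each 'Match' example and fails for each 'No match' one.

No match, No match, No match, Match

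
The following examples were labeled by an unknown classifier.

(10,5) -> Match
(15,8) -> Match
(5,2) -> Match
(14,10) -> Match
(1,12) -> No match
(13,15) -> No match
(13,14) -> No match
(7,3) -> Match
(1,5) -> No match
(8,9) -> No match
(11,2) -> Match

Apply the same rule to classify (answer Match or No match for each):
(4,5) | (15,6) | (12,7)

The classifier is using: first > second.

No match, Match, Match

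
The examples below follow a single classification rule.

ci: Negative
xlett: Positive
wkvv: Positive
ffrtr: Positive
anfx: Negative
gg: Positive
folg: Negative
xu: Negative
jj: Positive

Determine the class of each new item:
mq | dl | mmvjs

One predicate separates the groups cleanly: has a double letter.

Negative, Negative, Positive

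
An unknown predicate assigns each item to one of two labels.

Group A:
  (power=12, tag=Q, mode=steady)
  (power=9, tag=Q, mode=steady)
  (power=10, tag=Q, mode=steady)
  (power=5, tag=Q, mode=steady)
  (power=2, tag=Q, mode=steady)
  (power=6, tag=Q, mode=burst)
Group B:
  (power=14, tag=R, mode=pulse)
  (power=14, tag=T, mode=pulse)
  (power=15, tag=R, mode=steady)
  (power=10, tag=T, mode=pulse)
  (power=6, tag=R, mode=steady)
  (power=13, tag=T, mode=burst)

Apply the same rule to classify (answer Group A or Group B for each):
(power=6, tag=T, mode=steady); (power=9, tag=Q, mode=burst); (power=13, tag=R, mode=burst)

Group B, Group A, Group B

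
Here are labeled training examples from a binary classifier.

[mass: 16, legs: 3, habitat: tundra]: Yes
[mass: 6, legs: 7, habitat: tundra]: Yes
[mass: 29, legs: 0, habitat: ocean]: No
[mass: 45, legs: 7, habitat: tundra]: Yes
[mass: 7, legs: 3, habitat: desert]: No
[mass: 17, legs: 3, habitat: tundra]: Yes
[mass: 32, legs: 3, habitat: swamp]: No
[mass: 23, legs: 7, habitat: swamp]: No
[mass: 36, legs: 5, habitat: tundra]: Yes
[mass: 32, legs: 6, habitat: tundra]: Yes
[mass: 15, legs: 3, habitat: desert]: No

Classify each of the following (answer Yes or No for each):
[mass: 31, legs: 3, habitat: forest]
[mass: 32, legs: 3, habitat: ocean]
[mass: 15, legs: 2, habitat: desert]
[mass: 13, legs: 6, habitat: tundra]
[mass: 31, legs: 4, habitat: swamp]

No, No, No, Yes, No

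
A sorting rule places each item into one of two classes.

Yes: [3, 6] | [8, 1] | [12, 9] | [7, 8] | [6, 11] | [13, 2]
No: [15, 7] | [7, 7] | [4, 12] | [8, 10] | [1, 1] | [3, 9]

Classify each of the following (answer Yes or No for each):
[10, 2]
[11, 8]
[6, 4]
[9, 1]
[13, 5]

No, Yes, No, No, No

'Yes' ⟺ sum is odd.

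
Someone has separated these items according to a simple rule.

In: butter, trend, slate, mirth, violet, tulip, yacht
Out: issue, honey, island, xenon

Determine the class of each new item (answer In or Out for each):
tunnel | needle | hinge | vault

A rule that fits every label: contains 't' — true of each 'In' example, false of each 'Out' one.
tunnel: has 't' — passes, so In. needle: no 't' — fails the rule, so Out. hinge: no 't' — fails the rule, so Out. vault: has 't' — passes, so In.

In, Out, Out, In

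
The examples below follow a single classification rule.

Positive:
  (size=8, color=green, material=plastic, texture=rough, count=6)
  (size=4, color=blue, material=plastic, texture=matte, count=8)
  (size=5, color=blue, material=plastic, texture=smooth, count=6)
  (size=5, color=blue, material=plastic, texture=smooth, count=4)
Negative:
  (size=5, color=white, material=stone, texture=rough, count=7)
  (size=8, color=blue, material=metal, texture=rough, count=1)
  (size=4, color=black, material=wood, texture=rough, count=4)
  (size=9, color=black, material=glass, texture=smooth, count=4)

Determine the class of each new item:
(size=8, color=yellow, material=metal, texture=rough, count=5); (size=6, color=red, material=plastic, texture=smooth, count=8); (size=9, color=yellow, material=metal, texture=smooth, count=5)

Negative, Positive, Negative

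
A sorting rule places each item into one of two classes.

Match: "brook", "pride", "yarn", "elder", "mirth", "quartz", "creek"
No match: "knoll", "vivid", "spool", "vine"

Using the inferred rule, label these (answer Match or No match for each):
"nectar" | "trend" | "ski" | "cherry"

The simplest hypothesis consistent with all the labels is: contains 'r'.

Match, Match, No match, Match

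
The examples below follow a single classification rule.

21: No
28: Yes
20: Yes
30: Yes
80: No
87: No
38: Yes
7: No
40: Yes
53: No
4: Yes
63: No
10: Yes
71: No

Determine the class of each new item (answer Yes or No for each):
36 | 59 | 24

Rule: even AND at most 40. This holds for each 'Yes' example and fails for each 'No' one.
Yes: 36, since 36 is even, 36 ≤ 40. No: 59, since 59 is odd, 59 > 40. Yes: 24, since 24 is even, 24 ≤ 40.

Yes, No, Yes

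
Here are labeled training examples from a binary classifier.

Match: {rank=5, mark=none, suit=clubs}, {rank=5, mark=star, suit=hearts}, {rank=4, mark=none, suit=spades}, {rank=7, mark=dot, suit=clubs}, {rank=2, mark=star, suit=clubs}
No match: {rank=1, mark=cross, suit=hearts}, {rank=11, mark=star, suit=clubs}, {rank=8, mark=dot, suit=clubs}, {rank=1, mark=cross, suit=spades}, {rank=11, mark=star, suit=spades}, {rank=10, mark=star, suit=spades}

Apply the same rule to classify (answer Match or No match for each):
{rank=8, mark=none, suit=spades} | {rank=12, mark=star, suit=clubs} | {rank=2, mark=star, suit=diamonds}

The common property of the 'Match' items is: rank ≥ 2 AND rank ≤ 7. No 'No match' item has it.
{rank=8, mark=none, suit=spades}: rank = 8 — doesn't match, so No match.
{rank=12, mark=star, suit=clubs}: rank = 12 — doesn't match, so No match.
{rank=2, mark=star, suit=diamonds}: rank = 2 — matches, so Match.

No match, No match, Match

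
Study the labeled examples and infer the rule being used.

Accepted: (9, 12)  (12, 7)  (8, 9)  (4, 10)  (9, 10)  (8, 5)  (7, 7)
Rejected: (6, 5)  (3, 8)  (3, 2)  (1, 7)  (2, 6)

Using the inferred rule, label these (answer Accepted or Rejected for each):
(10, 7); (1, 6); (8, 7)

Accepted, Rejected, Accepted

The pattern is that an item is 'Accepted' exactly when: sum ≥ 13.
(10, 7) → 10+7 = 17 → Accepted. (1, 6) → 1+6 = 7 → Rejected. (8, 7) → 8+7 = 15 → Accepted.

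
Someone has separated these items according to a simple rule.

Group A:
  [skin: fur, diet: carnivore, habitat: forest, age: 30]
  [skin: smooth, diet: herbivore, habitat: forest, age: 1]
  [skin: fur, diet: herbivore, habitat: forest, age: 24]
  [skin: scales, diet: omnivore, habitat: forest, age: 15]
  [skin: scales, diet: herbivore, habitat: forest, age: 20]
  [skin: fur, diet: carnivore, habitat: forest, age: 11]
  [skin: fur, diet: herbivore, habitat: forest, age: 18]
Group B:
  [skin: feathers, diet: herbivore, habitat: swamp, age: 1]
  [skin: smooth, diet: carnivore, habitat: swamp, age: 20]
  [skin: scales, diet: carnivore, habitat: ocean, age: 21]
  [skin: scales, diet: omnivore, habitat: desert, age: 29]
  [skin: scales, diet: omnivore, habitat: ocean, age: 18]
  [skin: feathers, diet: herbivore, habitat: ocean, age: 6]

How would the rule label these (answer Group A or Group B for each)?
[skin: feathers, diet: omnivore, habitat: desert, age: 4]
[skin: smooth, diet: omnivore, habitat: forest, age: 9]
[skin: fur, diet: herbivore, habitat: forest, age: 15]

One predicate separates the groups cleanly: habitat is forest.
Group B: [skin: feathers, diet: omnivore, habitat: desert, age: 4], since habitat is desert. Group A: [skin: smooth, diet: omnivore, habitat: forest, age: 9], since habitat is forest. Group A: [skin: fur, diet: herbivore, habitat: forest, age: 15], since habitat is forest.

Group B, Group A, Group A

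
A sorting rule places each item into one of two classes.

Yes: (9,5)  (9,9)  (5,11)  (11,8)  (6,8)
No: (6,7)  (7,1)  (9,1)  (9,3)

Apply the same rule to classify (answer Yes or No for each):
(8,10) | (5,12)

Yes, Yes

One predicate separates the groups cleanly: sum ≥ 14.
(8,10): 8+10 = 18 — qualifies, so Yes. (5,12): 5+12 = 17 — qualifies, so Yes.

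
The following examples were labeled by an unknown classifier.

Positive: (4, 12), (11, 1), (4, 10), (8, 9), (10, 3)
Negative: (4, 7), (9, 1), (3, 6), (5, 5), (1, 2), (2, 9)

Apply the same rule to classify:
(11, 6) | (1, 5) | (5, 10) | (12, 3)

Positive, Negative, Positive, Positive

The simplest hypothesis consistent with all the labels is: sum ≥ 12.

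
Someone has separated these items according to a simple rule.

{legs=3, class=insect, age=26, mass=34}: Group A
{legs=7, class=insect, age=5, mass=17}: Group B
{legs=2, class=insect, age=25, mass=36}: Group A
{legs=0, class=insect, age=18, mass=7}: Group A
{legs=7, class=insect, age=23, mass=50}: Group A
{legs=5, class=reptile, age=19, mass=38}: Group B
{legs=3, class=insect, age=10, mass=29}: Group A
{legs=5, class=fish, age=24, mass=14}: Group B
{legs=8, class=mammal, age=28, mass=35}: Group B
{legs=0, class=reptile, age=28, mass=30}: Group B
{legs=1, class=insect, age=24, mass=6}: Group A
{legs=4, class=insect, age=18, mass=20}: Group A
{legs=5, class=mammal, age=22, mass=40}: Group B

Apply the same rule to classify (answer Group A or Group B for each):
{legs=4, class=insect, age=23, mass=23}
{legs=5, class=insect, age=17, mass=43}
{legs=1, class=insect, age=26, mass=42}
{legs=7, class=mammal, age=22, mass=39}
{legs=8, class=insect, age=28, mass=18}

Group A, Group A, Group A, Group B, Group A

The rule appears to be: class is insect AND age ≥ 10.
Group A: {legs=4, class=insect, age=23, mass=23}, since class is insect, age = 23. Group A: {legs=5, class=insect, age=17, mass=43}, since class is insect, age = 17. Group A: {legs=1, class=insect, age=26, mass=42}, since class is insect, age = 26. Group B: {legs=7, class=mammal, age=22, mass=39}, since class is mammal, age = 22. Group A: {legs=8, class=insect, age=28, mass=18}, since class is insect, age = 28.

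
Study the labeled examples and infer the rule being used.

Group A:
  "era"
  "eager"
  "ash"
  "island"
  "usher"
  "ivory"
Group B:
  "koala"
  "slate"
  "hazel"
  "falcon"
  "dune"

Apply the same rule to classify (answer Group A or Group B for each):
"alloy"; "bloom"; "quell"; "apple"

Group A, Group B, Group B, Group A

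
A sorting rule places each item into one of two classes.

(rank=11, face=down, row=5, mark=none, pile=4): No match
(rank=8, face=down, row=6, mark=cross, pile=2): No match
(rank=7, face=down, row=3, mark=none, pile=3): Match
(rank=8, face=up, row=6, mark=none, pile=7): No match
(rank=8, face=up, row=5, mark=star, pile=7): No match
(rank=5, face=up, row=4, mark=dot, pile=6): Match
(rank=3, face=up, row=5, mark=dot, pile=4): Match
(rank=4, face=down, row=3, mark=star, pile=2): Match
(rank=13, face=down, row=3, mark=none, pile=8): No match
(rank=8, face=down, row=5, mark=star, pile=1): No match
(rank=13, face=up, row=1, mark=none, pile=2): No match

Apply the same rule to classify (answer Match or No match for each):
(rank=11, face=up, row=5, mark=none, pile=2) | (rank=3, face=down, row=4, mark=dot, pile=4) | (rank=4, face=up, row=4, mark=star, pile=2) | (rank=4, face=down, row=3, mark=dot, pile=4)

The simplest hypothesis consistent with all the labels is: rank ≤ 7.
(rank=11, face=up, row=5, mark=none, pile=2): rank = 11 — fails this test, so No match.
(rank=3, face=down, row=4, mark=dot, pile=4): rank = 3 — matches, so Match.
(rank=4, face=up, row=4, mark=star, pile=2): rank = 4 — matches, so Match.
(rank=4, face=down, row=3, mark=dot, pile=4): rank = 4 — matches, so Match.

No match, Match, Match, Match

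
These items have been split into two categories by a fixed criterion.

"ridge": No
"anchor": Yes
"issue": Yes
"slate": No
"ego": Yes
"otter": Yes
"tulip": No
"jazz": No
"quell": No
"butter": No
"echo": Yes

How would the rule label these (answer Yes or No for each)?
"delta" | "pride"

No, No

The pattern is that an item is 'Yes' exactly when: starts with a vowel.
"delta" → starts with 'd' → No.
"pride" → starts with 'p' → No.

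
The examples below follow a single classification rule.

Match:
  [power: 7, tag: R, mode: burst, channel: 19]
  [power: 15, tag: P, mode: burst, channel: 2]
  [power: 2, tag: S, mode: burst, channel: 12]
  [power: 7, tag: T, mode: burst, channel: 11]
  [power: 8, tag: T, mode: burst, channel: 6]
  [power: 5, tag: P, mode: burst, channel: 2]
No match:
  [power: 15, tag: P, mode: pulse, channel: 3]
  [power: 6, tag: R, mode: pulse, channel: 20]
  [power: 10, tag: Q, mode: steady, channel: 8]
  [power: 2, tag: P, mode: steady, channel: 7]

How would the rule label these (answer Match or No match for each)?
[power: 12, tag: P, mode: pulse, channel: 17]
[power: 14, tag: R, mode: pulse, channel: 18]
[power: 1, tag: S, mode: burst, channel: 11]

The simplest hypothesis consistent with all the labels is: mode is burst.

No match, No match, Match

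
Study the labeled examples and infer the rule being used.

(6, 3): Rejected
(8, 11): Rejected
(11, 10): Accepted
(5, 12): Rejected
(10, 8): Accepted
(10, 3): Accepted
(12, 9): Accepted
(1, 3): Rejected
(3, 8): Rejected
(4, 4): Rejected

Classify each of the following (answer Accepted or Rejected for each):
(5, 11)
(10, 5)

Rejected, Accepted

All 'Accepted' examples share one property — first ≥ 9 — and every 'Rejected' example lacks it.
(5, 11): Rejected (first 5). (10, 5): Accepted (first 10).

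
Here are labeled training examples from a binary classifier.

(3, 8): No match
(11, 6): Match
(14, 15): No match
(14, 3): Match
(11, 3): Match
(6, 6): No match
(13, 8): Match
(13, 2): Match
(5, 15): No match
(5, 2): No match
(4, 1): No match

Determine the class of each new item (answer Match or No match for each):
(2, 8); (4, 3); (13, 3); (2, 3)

The classifier is using: first > second AND sum ≥ 11.

No match, No match, Match, No match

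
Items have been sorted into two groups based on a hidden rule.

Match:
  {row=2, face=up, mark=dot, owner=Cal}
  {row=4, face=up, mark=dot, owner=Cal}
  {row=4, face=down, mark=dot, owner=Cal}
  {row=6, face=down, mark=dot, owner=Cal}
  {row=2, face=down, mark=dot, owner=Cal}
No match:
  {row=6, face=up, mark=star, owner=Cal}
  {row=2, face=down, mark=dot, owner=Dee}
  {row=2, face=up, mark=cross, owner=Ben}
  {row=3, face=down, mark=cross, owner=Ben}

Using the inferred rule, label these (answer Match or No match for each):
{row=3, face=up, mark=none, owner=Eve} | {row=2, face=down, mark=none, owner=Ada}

No match, No match

The pattern is that an item is 'Match' exactly when: owner is Cal AND mark is dot.
{row=3, face=up, mark=none, owner=Eve} → owner is Eve, mark is none → No match.
{row=2, face=down, mark=none, owner=Ada} → owner is Ada, mark is none → No match.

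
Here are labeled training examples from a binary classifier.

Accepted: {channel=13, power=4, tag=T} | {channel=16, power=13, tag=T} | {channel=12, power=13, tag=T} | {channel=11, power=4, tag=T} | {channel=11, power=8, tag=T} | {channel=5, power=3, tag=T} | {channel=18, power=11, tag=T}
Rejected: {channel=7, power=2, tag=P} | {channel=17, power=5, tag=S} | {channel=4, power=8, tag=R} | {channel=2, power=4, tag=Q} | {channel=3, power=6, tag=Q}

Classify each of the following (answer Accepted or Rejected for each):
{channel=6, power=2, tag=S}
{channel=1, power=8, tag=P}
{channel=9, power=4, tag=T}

Rejected, Rejected, Accepted

'Accepted' ⟺ tag is T.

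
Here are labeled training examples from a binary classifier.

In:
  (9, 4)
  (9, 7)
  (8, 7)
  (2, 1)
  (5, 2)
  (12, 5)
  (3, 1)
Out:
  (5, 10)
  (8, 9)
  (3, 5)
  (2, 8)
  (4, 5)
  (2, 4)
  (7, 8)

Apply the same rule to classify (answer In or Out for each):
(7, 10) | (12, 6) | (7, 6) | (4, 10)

Out, In, In, Out

The classifier is using: first > second.
(7, 10): 7 < 10, does not fit → Out. (12, 6): 12 > 6, has this property → In. (7, 6): 7 > 6, has this property → In. (4, 10): 4 < 10, does not fit → Out.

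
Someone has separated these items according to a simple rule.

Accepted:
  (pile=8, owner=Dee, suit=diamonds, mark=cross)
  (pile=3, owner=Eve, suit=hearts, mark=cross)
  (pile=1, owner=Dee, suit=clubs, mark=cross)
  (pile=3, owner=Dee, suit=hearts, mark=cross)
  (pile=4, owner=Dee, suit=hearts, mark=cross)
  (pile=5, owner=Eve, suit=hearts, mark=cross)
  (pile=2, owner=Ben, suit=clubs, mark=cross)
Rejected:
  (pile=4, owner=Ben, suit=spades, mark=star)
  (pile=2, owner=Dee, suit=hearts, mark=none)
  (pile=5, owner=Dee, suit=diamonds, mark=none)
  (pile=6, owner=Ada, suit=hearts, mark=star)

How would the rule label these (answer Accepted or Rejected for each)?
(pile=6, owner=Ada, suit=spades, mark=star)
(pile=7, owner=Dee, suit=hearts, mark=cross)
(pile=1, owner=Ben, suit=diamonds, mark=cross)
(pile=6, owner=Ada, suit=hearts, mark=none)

The rule appears to be: mark is cross.
(pile=6, owner=Ada, suit=spades, mark=star) — mark is star, hence Rejected. (pile=7, owner=Dee, suit=hearts, mark=cross) — mark is cross, hence Accepted. (pile=1, owner=Ben, suit=diamonds, mark=cross) — mark is cross, hence Accepted. (pile=6, owner=Ada, suit=hearts, mark=none) — mark is none, hence Rejected.

Rejected, Accepted, Accepted, Rejected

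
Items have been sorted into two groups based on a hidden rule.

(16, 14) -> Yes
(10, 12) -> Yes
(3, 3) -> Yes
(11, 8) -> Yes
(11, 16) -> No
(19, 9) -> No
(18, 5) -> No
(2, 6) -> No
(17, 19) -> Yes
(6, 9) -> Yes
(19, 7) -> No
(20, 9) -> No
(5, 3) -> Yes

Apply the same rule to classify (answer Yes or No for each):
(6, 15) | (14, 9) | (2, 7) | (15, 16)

No, No, No, Yes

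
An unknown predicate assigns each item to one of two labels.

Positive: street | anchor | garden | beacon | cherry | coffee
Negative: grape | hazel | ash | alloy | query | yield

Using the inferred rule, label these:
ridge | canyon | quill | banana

The distinguishing property — even length — holds for all the 'Positive' cases and none of the 'Negative' cases.
Negative: ridge, since length 5.
Positive: canyon, since length 6.
Negative: quill, since length 5.
Positive: banana, since length 6.

Negative, Positive, Negative, Positive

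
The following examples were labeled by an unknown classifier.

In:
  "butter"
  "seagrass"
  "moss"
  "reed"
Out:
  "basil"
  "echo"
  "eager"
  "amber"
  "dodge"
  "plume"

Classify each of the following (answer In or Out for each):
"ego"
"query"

The simplest hypothesis consistent with all the labels is: has a double letter.

Out, Out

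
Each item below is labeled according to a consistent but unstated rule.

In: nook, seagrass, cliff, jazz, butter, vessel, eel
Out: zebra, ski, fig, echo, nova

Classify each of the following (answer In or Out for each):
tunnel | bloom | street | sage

In, In, In, Out

Every 'In' example satisfies: has a double letter. None of the 'Out' examples do.
tunnel — 'nn' doubled, hence In. bloom — 'oo' doubled, hence In. street — 'ee' doubled, hence In. sage — no doubled letter, hence Out.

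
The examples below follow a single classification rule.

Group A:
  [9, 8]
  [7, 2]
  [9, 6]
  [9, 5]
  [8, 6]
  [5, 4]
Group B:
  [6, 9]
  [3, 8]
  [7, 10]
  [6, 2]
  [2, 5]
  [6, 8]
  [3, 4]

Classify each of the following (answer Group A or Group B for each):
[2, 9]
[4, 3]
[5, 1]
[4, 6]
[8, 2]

A rule that fits every label: first > second AND sum ≥ 9 — true of each 'Group A' example, false of each 'Group B' one.
[2, 9]: 2 < 9, 2+9 = 11, fails this test → Group B.
[4, 3]: 4 > 3, 4+3 = 7, fails this test → Group B.
[5, 1]: 5 > 1, 5+1 = 6, fails this test → Group B.
[4, 6]: 4 < 6, 4+6 = 10, fails this test → Group B.
[8, 2]: 8 > 2, 8+2 = 10, meets the rule → Group A.

Group B, Group B, Group B, Group B, Group A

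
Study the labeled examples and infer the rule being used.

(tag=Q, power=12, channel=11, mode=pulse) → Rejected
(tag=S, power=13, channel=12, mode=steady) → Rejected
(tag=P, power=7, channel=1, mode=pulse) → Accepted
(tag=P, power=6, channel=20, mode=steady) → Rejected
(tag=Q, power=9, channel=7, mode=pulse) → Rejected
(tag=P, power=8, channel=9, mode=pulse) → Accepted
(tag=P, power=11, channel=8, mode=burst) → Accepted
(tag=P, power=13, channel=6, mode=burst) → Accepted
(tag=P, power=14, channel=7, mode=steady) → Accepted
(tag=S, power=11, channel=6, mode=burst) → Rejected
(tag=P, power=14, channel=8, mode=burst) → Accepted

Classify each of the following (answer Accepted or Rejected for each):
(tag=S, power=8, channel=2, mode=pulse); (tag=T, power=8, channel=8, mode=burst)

Rejected, Rejected

The rule appears to be: tag is P AND power ≥ 7.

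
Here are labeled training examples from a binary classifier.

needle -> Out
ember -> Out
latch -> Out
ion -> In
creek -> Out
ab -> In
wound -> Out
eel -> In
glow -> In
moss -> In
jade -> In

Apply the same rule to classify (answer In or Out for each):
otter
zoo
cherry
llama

Out, In, Out, Out

'In' ⟺ length ≤ 4.
Out: otter, since length 5.
In: zoo, since length 3.
Out: cherry, since length 6.
Out: llama, since length 5.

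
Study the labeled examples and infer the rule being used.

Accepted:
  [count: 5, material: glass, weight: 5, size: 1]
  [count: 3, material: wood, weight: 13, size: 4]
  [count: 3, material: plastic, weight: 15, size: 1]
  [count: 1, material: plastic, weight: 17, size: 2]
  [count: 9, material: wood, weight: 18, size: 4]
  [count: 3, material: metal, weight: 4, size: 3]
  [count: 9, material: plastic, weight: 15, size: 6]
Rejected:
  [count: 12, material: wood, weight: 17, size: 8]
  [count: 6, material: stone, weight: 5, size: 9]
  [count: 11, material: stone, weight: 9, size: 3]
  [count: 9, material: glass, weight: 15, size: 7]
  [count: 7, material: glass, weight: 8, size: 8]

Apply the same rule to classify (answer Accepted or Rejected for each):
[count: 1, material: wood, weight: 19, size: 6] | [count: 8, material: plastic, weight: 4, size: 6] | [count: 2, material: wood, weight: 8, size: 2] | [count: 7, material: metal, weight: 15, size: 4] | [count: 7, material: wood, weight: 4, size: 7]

The classifier is using: count ≤ 9 AND size ≤ 6.

Accepted, Accepted, Accepted, Accepted, Rejected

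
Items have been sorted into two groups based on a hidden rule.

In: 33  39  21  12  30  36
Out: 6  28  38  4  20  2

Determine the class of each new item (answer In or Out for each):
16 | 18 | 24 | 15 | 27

All 'In' examples share one property — multiple of 3 AND at least 12 — and every 'Out' example lacks it.
16 — 16 = 3·5 + 1, 16 ≥ 12, hence Out. 18 — 18 = 3·6, 18 ≥ 12, hence In. 24 — 24 = 3·8, 24 ≥ 12, hence In. 15 — 15 = 3·5, 15 ≥ 12, hence In. 27 — 27 = 3·9, 27 ≥ 12, hence In.

Out, In, In, In, In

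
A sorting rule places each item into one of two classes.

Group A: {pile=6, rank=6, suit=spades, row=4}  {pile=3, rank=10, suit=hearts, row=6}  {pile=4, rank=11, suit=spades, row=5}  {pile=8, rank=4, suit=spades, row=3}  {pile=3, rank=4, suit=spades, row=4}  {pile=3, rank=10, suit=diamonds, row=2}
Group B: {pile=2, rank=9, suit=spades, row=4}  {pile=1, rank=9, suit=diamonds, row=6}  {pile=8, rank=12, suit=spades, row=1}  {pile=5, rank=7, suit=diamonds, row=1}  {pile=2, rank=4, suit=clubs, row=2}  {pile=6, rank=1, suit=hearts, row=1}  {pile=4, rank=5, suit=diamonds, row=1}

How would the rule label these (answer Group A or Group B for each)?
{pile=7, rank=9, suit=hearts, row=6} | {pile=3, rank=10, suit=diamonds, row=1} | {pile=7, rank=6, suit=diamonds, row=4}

Group A, Group B, Group A

A rule that fits every label: pile ≥ 3 AND row ≥ 2 — true of each 'Group A' example, false of each 'Group B' one.
{pile=7, rank=9, suit=hearts, row=6} → pile = 7, row = 6 → Group A. {pile=3, rank=10, suit=diamonds, row=1} → pile = 3, row = 1 → Group B. {pile=7, rank=6, suit=diamonds, row=4} → pile = 7, row = 4 → Group A.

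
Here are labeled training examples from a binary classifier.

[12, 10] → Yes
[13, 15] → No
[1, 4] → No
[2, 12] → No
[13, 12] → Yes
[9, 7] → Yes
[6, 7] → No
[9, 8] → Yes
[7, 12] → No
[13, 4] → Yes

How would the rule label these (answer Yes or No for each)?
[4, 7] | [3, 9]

No, No

All 'Yes' examples share one property — first > second — and every 'No' example lacks it.
[4, 7]: 4 < 7, does not satisfy this → No. [3, 9]: 3 < 9, does not satisfy this → No.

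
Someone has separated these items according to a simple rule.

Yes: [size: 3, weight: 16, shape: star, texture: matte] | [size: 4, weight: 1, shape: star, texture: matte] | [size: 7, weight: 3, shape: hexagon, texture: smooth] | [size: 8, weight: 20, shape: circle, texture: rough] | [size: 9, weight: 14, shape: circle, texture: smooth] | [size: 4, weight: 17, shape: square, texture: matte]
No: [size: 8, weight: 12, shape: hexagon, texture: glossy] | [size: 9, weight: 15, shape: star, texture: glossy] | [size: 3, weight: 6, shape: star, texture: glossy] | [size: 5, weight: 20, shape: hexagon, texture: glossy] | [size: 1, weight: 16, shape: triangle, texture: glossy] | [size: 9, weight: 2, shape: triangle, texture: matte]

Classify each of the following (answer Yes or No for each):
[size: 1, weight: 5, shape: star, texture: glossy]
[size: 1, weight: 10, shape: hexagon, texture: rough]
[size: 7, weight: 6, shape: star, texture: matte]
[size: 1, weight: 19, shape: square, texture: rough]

The distinguishing property — texture is not glossy AND weight ≠ 2 — holds for all the 'Yes' cases and none of the 'No' cases.
No: [size: 1, weight: 5, shape: star, texture: glossy], since texture is glossy, weight = 5.
Yes: [size: 1, weight: 10, shape: hexagon, texture: rough], since texture is rough, weight = 10.
Yes: [size: 7, weight: 6, shape: star, texture: matte], since texture is matte, weight = 6.
Yes: [size: 1, weight: 19, shape: square, texture: rough], since texture is rough, weight = 19.

No, Yes, Yes, Yes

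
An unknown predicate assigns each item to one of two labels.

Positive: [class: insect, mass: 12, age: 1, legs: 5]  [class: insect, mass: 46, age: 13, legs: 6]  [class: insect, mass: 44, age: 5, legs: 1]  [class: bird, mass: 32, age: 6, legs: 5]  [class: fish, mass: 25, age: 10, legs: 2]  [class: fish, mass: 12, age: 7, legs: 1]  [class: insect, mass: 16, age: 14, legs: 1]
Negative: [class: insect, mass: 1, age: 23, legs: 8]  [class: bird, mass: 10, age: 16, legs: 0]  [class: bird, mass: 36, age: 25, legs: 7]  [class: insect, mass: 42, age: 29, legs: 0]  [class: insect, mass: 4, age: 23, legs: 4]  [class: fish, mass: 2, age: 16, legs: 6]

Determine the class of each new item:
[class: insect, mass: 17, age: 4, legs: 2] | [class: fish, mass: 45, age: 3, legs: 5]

One predicate separates the groups cleanly: age ≤ 14.
[class: insect, mass: 17, age: 4, legs: 2] — age = 4, hence Positive.
[class: fish, mass: 45, age: 3, legs: 5] — age = 3, hence Positive.

Positive, Positive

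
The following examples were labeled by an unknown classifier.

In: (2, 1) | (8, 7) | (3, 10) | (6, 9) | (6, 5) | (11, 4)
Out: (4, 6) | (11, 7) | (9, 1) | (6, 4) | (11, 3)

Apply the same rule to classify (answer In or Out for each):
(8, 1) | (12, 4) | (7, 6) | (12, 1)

Comparing the two groups points to one rule — sum is odd.
(8, 1) → 8+1 = 9 → In. (12, 4) → 12+4 = 16 → Out. (7, 6) → 7+6 = 13 → In. (12, 1) → 12+1 = 13 → In.

In, Out, In, In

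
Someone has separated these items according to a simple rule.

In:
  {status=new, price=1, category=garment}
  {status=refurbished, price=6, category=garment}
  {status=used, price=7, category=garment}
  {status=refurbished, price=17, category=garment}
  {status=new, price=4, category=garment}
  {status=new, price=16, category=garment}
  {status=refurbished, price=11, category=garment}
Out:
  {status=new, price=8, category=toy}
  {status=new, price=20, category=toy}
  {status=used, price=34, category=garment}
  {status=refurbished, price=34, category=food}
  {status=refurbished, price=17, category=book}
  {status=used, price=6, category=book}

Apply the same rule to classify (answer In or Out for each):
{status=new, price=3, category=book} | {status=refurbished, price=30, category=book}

Out, Out

All 'In' examples share one property — category is garment AND price ≤ 17 — and every 'Out' example lacks it.
{status=new, price=3, category=book}: category is book, price = 3 — doesn't qualify, so Out. {status=refurbished, price=30, category=book}: category is book, price = 30 — doesn't qualify, so Out.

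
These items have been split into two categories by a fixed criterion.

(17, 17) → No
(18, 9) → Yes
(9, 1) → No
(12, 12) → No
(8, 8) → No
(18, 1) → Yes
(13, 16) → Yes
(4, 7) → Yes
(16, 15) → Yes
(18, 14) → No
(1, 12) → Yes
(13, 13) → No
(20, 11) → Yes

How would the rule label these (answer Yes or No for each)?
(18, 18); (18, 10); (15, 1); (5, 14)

The simplest hypothesis consistent with all the labels is: sum is odd.
(18, 18): 18+18 = 36, lacks this property → No. (18, 10): 18+10 = 28, lacks this property → No. (15, 1): 15+1 = 16, lacks this property → No. (5, 14): 5+14 = 19, satisfies this → Yes.

No, No, No, Yes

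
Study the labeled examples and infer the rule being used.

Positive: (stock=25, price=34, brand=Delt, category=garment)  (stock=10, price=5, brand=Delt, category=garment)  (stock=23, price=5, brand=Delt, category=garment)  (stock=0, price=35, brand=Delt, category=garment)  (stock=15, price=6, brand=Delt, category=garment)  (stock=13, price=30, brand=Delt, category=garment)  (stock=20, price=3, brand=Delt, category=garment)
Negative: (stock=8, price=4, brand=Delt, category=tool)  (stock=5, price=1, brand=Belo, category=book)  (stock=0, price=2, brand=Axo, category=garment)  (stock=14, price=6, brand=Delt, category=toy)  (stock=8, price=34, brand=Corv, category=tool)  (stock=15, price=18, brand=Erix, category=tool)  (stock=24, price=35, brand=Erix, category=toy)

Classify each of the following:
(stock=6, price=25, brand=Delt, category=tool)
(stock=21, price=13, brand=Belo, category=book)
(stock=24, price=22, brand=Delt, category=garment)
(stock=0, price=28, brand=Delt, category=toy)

Negative, Negative, Positive, Negative

The common property of the 'Positive' items is: category is garment AND brand is Delt. No 'Negative' item has it.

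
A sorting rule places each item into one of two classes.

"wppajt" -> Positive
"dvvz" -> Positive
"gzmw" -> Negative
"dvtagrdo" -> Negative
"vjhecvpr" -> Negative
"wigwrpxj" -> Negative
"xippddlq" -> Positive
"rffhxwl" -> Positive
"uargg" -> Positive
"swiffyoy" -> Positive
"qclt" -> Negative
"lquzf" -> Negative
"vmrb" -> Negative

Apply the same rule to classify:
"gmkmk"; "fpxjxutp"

The classifier is using: has a double letter.
"gmkmk": no doubled letter — fails this test, so Negative. "fpxjxutp": no doubled letter — fails this test, so Negative.

Negative, Negative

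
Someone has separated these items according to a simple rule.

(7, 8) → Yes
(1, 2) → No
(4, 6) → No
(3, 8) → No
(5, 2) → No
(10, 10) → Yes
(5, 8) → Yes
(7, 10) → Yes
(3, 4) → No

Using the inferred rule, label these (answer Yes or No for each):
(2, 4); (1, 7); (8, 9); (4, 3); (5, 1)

Rule: sum ≥ 13. This holds for each 'Yes' example and fails for each 'No' one.

No, No, Yes, No, No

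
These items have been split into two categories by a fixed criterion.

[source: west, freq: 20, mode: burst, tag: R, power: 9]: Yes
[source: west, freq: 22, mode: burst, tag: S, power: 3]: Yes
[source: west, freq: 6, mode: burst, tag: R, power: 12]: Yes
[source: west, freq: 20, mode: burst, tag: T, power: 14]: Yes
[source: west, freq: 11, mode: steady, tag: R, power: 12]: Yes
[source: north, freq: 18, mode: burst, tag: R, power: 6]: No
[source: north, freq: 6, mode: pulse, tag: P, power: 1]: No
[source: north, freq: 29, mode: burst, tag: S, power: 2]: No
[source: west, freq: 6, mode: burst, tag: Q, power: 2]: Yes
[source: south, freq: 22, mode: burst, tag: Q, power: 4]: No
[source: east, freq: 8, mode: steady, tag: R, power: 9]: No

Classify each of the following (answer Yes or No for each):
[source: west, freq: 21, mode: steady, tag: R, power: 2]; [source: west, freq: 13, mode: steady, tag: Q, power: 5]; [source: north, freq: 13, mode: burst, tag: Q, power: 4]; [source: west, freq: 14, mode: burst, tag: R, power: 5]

The rule appears to be: source is west.
[source: west, freq: 21, mode: steady, tag: R, power: 2] — source is west, hence Yes. [source: west, freq: 13, mode: steady, tag: Q, power: 5] — source is west, hence Yes. [source: north, freq: 13, mode: burst, tag: Q, power: 4] — source is north, hence No. [source: west, freq: 14, mode: burst, tag: R, power: 5] — source is west, hence Yes.

Yes, Yes, No, Yes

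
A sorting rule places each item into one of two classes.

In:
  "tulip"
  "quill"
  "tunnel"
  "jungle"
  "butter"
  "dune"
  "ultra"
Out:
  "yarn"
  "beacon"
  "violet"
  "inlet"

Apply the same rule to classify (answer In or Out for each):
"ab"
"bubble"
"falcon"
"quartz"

A rule that fits every label: contains 'u' — true of each 'In' example, false of each 'Out' one.
"ab" — no 'u', hence Out.
"bubble" — has 'u', hence In.
"falcon" — no 'u', hence Out.
"quartz" — has 'u', hence In.

Out, In, Out, In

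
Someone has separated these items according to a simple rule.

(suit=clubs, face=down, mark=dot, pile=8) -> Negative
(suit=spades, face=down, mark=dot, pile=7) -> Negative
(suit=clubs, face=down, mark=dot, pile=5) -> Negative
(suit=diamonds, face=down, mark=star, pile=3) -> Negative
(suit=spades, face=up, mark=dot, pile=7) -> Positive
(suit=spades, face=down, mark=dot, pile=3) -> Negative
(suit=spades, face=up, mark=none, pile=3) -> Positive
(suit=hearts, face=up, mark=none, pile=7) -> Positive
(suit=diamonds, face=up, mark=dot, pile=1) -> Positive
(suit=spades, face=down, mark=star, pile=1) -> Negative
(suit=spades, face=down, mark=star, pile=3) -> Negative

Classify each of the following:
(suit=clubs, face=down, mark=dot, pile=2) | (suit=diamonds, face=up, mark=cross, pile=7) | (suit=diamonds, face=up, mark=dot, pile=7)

Negative, Positive, Positive

Rule: face is up. This holds for each 'Positive' example and fails for each 'Negative' one.
(suit=clubs, face=down, mark=dot, pile=2) — face is down, hence Negative. (suit=diamonds, face=up, mark=cross, pile=7) — face is up, hence Positive. (suit=diamonds, face=up, mark=dot, pile=7) — face is up, hence Positive.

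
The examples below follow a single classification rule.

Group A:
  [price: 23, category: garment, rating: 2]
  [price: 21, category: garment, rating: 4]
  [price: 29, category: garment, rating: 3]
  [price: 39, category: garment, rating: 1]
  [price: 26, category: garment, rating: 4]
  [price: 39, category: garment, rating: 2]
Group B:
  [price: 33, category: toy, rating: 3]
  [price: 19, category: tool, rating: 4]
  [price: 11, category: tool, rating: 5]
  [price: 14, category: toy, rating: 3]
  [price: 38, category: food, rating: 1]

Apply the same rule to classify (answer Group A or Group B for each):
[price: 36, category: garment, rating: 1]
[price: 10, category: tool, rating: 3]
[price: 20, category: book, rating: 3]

Group A, Group B, Group B

Comparing the two groups points to one rule — category is garment.
[price: 36, category: garment, rating: 1]: category is garment, checks out → Group A.
[price: 10, category: tool, rating: 3]: category is tool, fails this test → Group B.
[price: 20, category: book, rating: 3]: category is book, fails this test → Group B.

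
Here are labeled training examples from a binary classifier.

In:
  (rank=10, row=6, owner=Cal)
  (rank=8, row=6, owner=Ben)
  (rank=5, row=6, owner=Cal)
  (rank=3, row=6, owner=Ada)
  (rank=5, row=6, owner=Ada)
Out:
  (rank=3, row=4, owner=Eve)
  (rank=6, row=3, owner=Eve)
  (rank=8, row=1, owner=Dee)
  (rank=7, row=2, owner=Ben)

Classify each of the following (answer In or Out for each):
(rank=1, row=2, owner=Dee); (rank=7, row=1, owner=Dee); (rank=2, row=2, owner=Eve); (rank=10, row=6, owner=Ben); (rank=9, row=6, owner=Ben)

One predicate separates the groups cleanly: row = 6.
(rank=1, row=2, owner=Dee) → row = 2 → Out.
(rank=7, row=1, owner=Dee) → row = 1 → Out.
(rank=2, row=2, owner=Eve) → row = 2 → Out.
(rank=10, row=6, owner=Ben) → row = 6 → In.
(rank=9, row=6, owner=Ben) → row = 6 → In.

Out, Out, Out, In, In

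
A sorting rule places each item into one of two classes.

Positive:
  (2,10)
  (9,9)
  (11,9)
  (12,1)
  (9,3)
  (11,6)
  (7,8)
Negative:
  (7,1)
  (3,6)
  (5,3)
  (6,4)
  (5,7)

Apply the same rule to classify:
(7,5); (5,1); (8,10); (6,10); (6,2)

'Positive' ⟺ max ≥ 8.
(7,5): max 7 — lacks this property, so Negative.
(5,1): max 5 — lacks this property, so Negative.
(8,10): max 10 — meets the rule, so Positive.
(6,10): max 10 — meets the rule, so Positive.
(6,2): max 6 — lacks this property, so Negative.

Negative, Negative, Positive, Positive, Negative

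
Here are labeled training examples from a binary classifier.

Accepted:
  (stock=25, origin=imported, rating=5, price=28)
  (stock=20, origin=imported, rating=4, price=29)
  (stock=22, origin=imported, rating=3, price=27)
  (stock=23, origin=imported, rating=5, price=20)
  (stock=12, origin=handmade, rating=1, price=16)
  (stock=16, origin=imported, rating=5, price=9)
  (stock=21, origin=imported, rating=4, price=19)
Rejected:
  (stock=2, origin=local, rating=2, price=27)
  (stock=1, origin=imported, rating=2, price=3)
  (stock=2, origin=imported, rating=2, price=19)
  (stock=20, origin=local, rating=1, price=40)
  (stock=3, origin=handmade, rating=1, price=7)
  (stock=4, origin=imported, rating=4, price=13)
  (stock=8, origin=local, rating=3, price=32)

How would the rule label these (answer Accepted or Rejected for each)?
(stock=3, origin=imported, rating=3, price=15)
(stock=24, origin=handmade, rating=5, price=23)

One predicate separates the groups cleanly: stock ≥ 8 AND price ≤ 29.
(stock=3, origin=imported, rating=3, price=15) — stock = 3, price = 15, hence Rejected.
(stock=24, origin=handmade, rating=5, price=23) — stock = 24, price = 23, hence Accepted.

Rejected, Accepted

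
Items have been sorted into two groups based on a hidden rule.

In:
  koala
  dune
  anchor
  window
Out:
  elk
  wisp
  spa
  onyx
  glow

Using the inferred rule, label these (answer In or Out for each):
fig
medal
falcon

Out, In, In

The distinguishing property — has ≥ 2 vowels — holds for all the 'In' cases and none of the 'Out' cases.
fig: 1 vowel, fails this test → Out.
medal: 2 vowels, meets the rule → In.
falcon: 2 vowels, meets the rule → In.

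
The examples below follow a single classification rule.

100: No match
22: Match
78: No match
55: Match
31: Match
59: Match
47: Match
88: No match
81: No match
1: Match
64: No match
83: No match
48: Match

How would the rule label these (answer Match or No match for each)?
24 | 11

Match, Match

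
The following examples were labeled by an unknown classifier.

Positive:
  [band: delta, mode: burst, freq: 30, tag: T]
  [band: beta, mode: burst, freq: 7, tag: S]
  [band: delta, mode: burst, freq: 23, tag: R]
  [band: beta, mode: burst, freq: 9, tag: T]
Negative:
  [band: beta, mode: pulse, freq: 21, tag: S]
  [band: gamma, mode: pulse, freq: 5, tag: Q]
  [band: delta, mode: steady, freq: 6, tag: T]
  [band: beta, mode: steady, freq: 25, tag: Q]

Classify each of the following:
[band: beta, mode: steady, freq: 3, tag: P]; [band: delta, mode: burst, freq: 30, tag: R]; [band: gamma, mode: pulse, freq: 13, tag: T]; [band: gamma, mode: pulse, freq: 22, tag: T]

Negative, Positive, Negative, Negative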